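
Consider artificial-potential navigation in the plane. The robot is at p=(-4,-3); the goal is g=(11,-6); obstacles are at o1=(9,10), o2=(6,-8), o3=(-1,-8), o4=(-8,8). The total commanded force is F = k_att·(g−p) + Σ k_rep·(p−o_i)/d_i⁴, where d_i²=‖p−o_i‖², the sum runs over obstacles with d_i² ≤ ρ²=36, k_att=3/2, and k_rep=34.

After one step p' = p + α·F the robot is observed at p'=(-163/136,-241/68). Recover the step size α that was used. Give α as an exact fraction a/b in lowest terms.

α = 1/8

F_att = 3/2·(g−p) = 3/2·(15,-3) = (22.5000,-4.5000)
o1: d²=338 > ρ²=36 → inactive
o2: d²=125 > ρ²=36 → inactive
o3: d²=34 ≤ ρ²=36; F_rep = 34·(-3,5)/34² = (-0.0882,0.1471)
o4: d²=137 > ρ²=36 → inactive
F = F_att + ΣF_rep = (22.4118,-4.3529)
Δp = p'−p = (2.8015,-0.5441); α = Δx/Fx = (381/136) / (381/17) = 1/8
check: Δy/Fy = (-37/68) / (-74/17) = 1/8 ✓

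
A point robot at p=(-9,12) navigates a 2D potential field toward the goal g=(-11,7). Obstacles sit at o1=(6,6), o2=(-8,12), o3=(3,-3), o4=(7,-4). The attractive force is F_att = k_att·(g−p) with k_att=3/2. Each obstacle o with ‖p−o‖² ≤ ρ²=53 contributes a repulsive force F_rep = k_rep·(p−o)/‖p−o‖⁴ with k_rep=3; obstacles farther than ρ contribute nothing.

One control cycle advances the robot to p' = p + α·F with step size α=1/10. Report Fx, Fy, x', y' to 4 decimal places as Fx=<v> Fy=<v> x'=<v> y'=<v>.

F_att = 3/2·(g−p) = 3/2·(-2,-5) = (-3.0000,-7.5000)
o1: d²=261 > ρ²=53 → inactive
o2: d²=1 ≤ ρ²=53; F_rep = 3·(-1,0)/1² = (-3.0000,0.0000)
o3: d²=369 > ρ²=53 → inactive
o4: d²=512 > ρ²=53 → inactive
F = F_att + ΣF_rep = (-6.0000,-7.5000)
p' = p + 1/10·F = (-9.6000,11.2500)

Fx=-6.0000 Fy=-7.5000 x'=-9.6000 y'=11.2500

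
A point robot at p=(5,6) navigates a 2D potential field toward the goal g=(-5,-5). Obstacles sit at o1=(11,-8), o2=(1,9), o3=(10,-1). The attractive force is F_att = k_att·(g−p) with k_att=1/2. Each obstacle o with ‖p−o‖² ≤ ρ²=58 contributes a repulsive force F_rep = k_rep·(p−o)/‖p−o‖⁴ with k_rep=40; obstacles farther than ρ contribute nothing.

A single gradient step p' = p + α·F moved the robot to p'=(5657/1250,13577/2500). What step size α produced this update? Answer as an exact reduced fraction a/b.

F_att = 1/2·(g−p) = 1/2·(-10,-11) = (-5.0000,-5.5000)
o1: d²=232 > ρ²=58 → inactive
o2: d²=25 ≤ ρ²=58; F_rep = 40·(4,-3)/25² = (0.2560,-0.1920)
o3: d²=74 > ρ²=58 → inactive
F = F_att + ΣF_rep = (-4.7440,-5.6920)
Δp = p'−p = (-0.4744,-0.5692); α = Δx/Fx = (-593/1250) / (-593/125) = 1/10
check: Δy/Fy = (-1423/2500) / (-1423/250) = 1/10 ✓

α = 1/10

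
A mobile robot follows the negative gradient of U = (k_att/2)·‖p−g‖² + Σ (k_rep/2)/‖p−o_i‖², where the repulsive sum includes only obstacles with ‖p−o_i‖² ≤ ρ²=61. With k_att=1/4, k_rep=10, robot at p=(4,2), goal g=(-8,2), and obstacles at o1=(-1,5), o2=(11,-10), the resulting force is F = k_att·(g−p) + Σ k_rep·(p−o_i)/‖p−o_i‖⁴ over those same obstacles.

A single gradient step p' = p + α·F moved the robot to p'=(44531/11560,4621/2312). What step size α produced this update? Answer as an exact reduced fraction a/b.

F_att = 1/4·(g−p) = 1/4·(-12,0) = (-3.0000,0.0000)
o1: d²=34 ≤ ρ²=61; F_rep = 10·(5,-3)/34² = (0.0433,-0.0260)
o2: d²=193 > ρ²=61 → inactive
F = F_att + ΣF_rep = (-2.9567,-0.0260)
Δp = p'−p = (-0.1478,-0.0013); α = Δx/Fx = (-1709/11560) / (-1709/578) = 1/20
check: Δy/Fy = (-3/2312) / (-15/578) = 1/20 ✓

α = 1/20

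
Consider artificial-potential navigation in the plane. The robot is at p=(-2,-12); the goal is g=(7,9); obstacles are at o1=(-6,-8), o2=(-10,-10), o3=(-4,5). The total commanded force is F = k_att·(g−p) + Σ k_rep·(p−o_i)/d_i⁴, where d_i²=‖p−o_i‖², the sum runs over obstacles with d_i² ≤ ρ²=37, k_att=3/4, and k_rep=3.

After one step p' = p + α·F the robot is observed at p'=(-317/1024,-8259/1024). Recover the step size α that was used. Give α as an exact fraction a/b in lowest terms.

F_att = 3/4·(g−p) = 3/4·(9,21) = (6.7500,15.7500)
o1: d²=32 ≤ ρ²=37; F_rep = 3·(4,-4)/32² = (0.0117,-0.0117)
o2: d²=68 > ρ²=37 → inactive
o3: d²=293 > ρ²=37 → inactive
F = F_att + ΣF_rep = (6.7617,15.7383)
Δp = p'−p = (1.6904,3.9346); α = Δx/Fx = (1731/1024) / (1731/256) = 1/4
check: Δy/Fy = (4029/1024) / (4029/256) = 1/4 ✓

α = 1/4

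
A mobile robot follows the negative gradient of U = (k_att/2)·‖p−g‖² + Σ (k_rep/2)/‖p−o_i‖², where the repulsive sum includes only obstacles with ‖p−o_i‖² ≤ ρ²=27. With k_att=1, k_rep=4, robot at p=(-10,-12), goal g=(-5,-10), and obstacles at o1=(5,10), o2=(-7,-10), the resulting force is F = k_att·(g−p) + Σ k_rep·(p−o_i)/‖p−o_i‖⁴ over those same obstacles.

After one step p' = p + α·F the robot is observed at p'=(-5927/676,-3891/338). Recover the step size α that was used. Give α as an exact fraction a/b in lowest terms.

F_att = 1·(g−p) = 1·(5,2) = (5.0000,2.0000)
o1: d²=709 > ρ²=27 → inactive
o2: d²=13 ≤ ρ²=27; F_rep = 4·(-3,-2)/13² = (-0.0710,-0.0473)
F = F_att + ΣF_rep = (4.9290,1.9527)
Δp = p'−p = (1.2322,0.4882); α = Δx/Fx = (833/676) / (833/169) = 1/4
check: Δy/Fy = (165/338) / (330/169) = 1/4 ✓

α = 1/4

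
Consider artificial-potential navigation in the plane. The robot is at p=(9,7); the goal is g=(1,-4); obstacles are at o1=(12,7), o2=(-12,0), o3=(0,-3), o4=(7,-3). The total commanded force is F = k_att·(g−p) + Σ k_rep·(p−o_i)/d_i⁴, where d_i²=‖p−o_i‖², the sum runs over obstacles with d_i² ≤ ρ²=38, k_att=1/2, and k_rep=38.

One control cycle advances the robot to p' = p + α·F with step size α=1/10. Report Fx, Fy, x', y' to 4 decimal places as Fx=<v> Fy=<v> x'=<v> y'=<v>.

F_att = 1/2·(g−p) = 1/2·(-8,-11) = (-4.0000,-5.5000)
o1: d²=9 ≤ ρ²=38; F_rep = 38·(-3,0)/9² = (-1.4074,0.0000)
o2: d²=490 > ρ²=38 → inactive
o3: d²=181 > ρ²=38 → inactive
o4: d²=104 > ρ²=38 → inactive
F = F_att + ΣF_rep = (-5.4074,-5.5000)
p' = p + 1/10·F = (8.4593,6.4500)

Fx=-5.4074 Fy=-5.5000 x'=8.4593 y'=6.4500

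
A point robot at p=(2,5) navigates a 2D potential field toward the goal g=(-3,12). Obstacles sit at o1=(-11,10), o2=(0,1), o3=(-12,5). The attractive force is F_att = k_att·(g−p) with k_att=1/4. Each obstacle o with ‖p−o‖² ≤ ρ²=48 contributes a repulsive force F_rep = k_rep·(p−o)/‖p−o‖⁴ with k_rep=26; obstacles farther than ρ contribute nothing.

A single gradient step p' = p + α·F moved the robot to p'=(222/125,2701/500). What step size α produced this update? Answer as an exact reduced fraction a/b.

F_att = 1/4·(g−p) = 1/4·(-5,7) = (-1.2500,1.7500)
o1: d²=194 > ρ²=48 → inactive
o2: d²=20 ≤ ρ²=48; F_rep = 26·(2,4)/20² = (0.1300,0.2600)
o3: d²=196 > ρ²=48 → inactive
F = F_att + ΣF_rep = (-1.1200,2.0100)
Δp = p'−p = (-0.2240,0.4020); α = Δx/Fx = (-28/125) / (-28/25) = 1/5
check: Δy/Fy = (201/500) / (201/100) = 1/5 ✓

α = 1/5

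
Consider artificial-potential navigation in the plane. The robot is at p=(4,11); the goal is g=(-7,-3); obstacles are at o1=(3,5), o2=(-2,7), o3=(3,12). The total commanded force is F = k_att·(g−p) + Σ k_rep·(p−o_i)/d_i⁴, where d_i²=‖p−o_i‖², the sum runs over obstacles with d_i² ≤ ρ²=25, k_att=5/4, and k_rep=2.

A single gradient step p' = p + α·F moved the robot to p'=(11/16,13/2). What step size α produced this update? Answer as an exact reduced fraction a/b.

F_att = 5/4·(g−p) = 5/4·(-11,-14) = (-13.7500,-17.5000)
o1: d²=37 > ρ²=25 → inactive
o2: d²=52 > ρ²=25 → inactive
o3: d²=2 ≤ ρ²=25; F_rep = 2·(1,-1)/2² = (0.5000,-0.5000)
F = F_att + ΣF_rep = (-13.2500,-18.0000)
Δp = p'−p = (-3.3125,-4.5000); α = Δx/Fx = (-53/16) / (-53/4) = 1/4
check: Δy/Fy = (-9/2) / (-18) = 1/4 ✓

α = 1/4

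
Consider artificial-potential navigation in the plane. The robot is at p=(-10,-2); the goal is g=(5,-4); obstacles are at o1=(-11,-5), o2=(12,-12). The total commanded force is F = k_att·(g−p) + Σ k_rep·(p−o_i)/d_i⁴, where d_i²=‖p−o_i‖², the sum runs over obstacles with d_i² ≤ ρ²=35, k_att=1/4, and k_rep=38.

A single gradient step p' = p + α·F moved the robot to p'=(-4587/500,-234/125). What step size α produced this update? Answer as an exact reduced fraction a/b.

α = 1/5

F_att = 1/4·(g−p) = 1/4·(15,-2) = (3.7500,-0.5000)
o1: d²=10 ≤ ρ²=35; F_rep = 38·(1,3)/10² = (0.3800,1.1400)
o2: d²=584 > ρ²=35 → inactive
F = F_att + ΣF_rep = (4.1300,0.6400)
Δp = p'−p = (0.8260,0.1280); α = Δx/Fx = (413/500) / (413/100) = 1/5
check: Δy/Fy = (16/125) / (16/25) = 1/5 ✓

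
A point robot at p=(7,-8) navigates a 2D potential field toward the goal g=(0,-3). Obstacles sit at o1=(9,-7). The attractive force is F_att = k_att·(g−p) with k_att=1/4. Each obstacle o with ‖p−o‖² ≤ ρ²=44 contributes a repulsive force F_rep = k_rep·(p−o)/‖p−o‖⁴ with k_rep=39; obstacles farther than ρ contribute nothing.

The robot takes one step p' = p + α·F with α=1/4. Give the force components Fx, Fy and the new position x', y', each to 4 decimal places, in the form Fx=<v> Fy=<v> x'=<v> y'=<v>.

F_att = 1/4·(g−p) = 1/4·(-7,5) = (-1.7500,1.2500)
o1: d²=5 ≤ ρ²=44; F_rep = 39·(-2,-1)/5² = (-3.1200,-1.5600)
F = F_att + ΣF_rep = (-4.8700,-0.3100)
p' = p + 1/4·F = (5.7825,-8.0775)

Fx=-4.8700 Fy=-0.3100 x'=5.7825 y'=-8.0775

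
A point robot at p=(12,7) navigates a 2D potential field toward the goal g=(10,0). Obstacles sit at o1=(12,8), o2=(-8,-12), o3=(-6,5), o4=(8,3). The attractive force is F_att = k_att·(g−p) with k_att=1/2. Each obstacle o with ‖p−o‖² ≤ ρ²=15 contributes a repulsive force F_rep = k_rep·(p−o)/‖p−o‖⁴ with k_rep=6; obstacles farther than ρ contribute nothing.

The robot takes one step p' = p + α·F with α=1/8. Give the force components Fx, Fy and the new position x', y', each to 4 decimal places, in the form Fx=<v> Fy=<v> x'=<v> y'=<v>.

Fx=-1.0000 Fy=-9.5000 x'=11.8750 y'=5.8125

F_att = 1/2·(g−p) = 1/2·(-2,-7) = (-1.0000,-3.5000)
o1: d²=1 ≤ ρ²=15; F_rep = 6·(0,-1)/1² = (0.0000,-6.0000)
o2: d²=761 > ρ²=15 → inactive
o3: d²=328 > ρ²=15 → inactive
o4: d²=32 > ρ²=15 → inactive
F = F_att + ΣF_rep = (-1.0000,-9.5000)
p' = p + 1/8·F = (11.8750,5.8125)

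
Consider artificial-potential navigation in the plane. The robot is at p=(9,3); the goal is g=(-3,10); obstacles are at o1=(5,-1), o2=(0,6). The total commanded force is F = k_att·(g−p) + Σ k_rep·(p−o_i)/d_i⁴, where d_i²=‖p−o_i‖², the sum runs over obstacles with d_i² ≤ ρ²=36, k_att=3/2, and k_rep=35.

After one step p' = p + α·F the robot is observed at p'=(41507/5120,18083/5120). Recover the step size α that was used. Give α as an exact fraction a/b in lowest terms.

F_att = 3/2·(g−p) = 3/2·(-12,7) = (-18.0000,10.5000)
o1: d²=32 ≤ ρ²=36; F_rep = 35·(4,4)/32² = (0.1367,0.1367)
o2: d²=90 > ρ²=36 → inactive
F = F_att + ΣF_rep = (-17.8633,10.6367)
Δp = p'−p = (-0.8932,0.5318); α = Δx/Fx = (-4573/5120) / (-4573/256) = 1/20
check: Δy/Fy = (2723/5120) / (2723/256) = 1/20 ✓

α = 1/20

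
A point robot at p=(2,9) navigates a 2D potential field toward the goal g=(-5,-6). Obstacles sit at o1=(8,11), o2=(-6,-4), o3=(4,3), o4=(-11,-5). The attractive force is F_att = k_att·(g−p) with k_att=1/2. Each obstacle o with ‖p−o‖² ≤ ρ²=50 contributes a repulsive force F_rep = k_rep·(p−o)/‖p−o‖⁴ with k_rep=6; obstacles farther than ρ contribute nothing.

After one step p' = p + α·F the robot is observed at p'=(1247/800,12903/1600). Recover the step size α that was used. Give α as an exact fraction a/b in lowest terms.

α = 1/8

F_att = 1/2·(g−p) = 1/2·(-7,-15) = (-3.5000,-7.5000)
o1: d²=40 ≤ ρ²=50; F_rep = 6·(-6,-2)/40² = (-0.0225,-0.0075)
o2: d²=233 > ρ²=50 → inactive
o3: d²=40 ≤ ρ²=50; F_rep = 6·(-2,6)/40² = (-0.0075,0.0225)
o4: d²=365 > ρ²=50 → inactive
F = F_att + ΣF_rep = (-3.5300,-7.4850)
Δp = p'−p = (-0.4412,-0.9356); α = Δx/Fx = (-353/800) / (-353/100) = 1/8
check: Δy/Fy = (-1497/1600) / (-1497/200) = 1/8 ✓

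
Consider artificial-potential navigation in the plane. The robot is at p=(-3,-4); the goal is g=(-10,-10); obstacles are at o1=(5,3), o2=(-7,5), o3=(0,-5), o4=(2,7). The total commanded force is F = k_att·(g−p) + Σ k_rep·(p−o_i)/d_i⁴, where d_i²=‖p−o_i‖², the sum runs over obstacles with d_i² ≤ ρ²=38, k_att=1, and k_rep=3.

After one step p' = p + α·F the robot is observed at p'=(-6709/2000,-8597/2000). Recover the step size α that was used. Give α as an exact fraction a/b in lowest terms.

α = 1/20

F_att = 1·(g−p) = 1·(-7,-6) = (-7.0000,-6.0000)
o1: d²=113 > ρ²=38 → inactive
o2: d²=97 > ρ²=38 → inactive
o3: d²=10 ≤ ρ²=38; F_rep = 3·(-3,1)/10² = (-0.0900,0.0300)
o4: d²=146 > ρ²=38 → inactive
F = F_att + ΣF_rep = (-7.0900,-5.9700)
Δp = p'−p = (-0.3545,-0.2985); α = Δx/Fx = (-709/2000) / (-709/100) = 1/20
check: Δy/Fy = (-597/2000) / (-597/100) = 1/20 ✓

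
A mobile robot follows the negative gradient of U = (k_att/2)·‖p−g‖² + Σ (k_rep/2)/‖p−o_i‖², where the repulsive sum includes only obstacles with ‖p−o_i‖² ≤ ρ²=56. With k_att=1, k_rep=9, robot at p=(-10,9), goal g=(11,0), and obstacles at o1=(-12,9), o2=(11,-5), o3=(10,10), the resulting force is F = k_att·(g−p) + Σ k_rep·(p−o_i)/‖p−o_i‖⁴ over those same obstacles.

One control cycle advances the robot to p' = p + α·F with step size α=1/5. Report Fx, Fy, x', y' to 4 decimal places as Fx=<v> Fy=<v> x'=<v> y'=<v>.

F_att = 1·(g−p) = 1·(21,-9) = (21.0000,-9.0000)
o1: d²=4 ≤ ρ²=56; F_rep = 9·(2,0)/4² = (1.1250,0.0000)
o2: d²=637 > ρ²=56 → inactive
o3: d²=401 > ρ²=56 → inactive
F = F_att + ΣF_rep = (22.1250,-9.0000)
p' = p + 1/5·F = (-5.5750,7.2000)

Fx=22.1250 Fy=-9.0000 x'=-5.5750 y'=7.2000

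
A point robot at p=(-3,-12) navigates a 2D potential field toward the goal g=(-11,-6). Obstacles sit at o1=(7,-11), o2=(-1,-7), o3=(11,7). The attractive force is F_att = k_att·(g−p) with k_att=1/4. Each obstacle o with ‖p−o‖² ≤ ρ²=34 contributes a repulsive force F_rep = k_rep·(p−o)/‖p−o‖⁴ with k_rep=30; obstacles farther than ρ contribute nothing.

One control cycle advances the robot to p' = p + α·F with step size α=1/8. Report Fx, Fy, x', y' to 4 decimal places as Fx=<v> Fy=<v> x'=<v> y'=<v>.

Fx=-2.0713 Fy=1.3216 x'=-3.2589 y'=-11.8348

F_att = 1/4·(g−p) = 1/4·(-8,6) = (-2.0000,1.5000)
o1: d²=101 > ρ²=34 → inactive
o2: d²=29 ≤ ρ²=34; F_rep = 30·(-2,-5)/29² = (-0.0713,-0.1784)
o3: d²=557 > ρ²=34 → inactive
F = F_att + ΣF_rep = (-2.0713,1.3216)
p' = p + 1/8·F = (-3.2589,-11.8348)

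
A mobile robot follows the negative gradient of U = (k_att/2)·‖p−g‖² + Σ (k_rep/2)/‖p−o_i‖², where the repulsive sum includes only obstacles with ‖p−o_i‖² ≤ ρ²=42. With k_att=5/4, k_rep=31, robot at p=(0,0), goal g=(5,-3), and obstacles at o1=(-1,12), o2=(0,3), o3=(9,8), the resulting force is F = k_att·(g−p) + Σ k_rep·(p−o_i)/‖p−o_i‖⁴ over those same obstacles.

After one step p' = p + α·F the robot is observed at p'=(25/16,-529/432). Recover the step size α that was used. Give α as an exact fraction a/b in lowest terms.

α = 1/4

F_att = 5/4·(g−p) = 5/4·(5,-3) = (6.2500,-3.7500)
o1: d²=145 > ρ²=42 → inactive
o2: d²=9 ≤ ρ²=42; F_rep = 31·(0,-3)/9² = (0.0000,-1.1481)
o3: d²=145 > ρ²=42 → inactive
F = F_att + ΣF_rep = (6.2500,-4.8981)
Δp = p'−p = (1.5625,-1.2245); α = Δx/Fx = (25/16) / (25/4) = 1/4
check: Δy/Fy = (-529/432) / (-529/108) = 1/4 ✓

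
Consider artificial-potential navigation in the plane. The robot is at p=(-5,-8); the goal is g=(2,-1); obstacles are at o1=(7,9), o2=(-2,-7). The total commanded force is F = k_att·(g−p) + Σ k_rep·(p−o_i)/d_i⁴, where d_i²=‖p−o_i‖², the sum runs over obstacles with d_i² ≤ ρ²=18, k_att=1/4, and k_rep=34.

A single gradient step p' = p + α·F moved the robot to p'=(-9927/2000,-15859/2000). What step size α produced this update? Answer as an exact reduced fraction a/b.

F_att = 1/4·(g−p) = 1/4·(7,7) = (1.7500,1.7500)
o1: d²=433 > ρ²=18 → inactive
o2: d²=10 ≤ ρ²=18; F_rep = 34·(-3,-1)/10² = (-1.0200,-0.3400)
F = F_att + ΣF_rep = (0.7300,1.4100)
Δp = p'−p = (0.0365,0.0705); α = Δx/Fx = (73/2000) / (73/100) = 1/20
check: Δy/Fy = (141/2000) / (141/100) = 1/20 ✓

α = 1/20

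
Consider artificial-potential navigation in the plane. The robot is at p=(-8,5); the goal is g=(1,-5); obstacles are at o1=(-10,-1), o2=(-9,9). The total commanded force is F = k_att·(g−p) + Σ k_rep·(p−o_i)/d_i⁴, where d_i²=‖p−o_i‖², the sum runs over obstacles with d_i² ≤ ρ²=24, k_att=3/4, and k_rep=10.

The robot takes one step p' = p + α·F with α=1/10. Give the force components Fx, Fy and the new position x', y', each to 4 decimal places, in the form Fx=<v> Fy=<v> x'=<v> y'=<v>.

F_att = 3/4·(g−p) = 3/4·(9,-10) = (6.7500,-7.5000)
o1: d²=40 > ρ²=24 → inactive
o2: d²=17 ≤ ρ²=24; F_rep = 10·(1,-4)/17² = (0.0346,-0.1384)
F = F_att + ΣF_rep = (6.7846,-7.6384)
p' = p + 1/10·F = (-7.3215,4.2362)

Fx=6.7846 Fy=-7.6384 x'=-7.3215 y'=4.2362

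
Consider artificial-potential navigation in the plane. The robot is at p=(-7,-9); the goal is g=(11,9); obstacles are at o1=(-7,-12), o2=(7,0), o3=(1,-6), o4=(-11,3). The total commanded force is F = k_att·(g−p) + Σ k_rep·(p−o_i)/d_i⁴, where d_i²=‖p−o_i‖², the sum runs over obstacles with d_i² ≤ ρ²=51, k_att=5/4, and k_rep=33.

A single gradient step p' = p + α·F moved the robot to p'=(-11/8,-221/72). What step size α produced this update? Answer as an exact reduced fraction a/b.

α = 1/4

F_att = 5/4·(g−p) = 5/4·(18,18) = (22.5000,22.5000)
o1: d²=9 ≤ ρ²=51; F_rep = 33·(0,3)/9² = (0.0000,1.2222)
o2: d²=277 > ρ²=51 → inactive
o3: d²=73 > ρ²=51 → inactive
o4: d²=160 > ρ²=51 → inactive
F = F_att + ΣF_rep = (22.5000,23.7222)
Δp = p'−p = (5.6250,5.9306); α = Δx/Fx = (45/8) / (45/2) = 1/4
check: Δy/Fy = (427/72) / (427/18) = 1/4 ✓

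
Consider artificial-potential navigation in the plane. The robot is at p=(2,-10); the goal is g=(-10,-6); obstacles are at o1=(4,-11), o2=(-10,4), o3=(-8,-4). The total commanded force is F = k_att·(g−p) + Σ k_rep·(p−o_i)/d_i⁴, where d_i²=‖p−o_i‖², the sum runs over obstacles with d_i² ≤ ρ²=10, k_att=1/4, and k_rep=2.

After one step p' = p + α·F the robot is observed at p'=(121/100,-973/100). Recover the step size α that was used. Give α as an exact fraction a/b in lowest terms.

F_att = 1/4·(g−p) = 1/4·(-12,4) = (-3.0000,1.0000)
o1: d²=5 ≤ ρ²=10; F_rep = 2·(-2,1)/5² = (-0.1600,0.0800)
o2: d²=340 > ρ²=10 → inactive
o3: d²=136 > ρ²=10 → inactive
F = F_att + ΣF_rep = (-3.1600,1.0800)
Δp = p'−p = (-0.7900,0.2700); α = Δx/Fx = (-79/100) / (-79/25) = 1/4
check: Δy/Fy = (27/100) / (27/25) = 1/4 ✓

α = 1/4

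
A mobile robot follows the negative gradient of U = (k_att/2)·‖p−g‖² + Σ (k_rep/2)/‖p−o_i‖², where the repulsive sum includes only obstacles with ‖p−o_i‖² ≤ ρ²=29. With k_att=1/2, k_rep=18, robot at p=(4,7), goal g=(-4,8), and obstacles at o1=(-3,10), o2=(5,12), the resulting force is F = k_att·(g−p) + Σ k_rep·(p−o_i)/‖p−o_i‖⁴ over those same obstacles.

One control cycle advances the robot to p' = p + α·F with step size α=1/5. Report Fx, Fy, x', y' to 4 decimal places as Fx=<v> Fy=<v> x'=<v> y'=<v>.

Fx=-4.0266 Fy=0.3669 x'=3.1947 y'=7.0734

F_att = 1/2·(g−p) = 1/2·(-8,1) = (-4.0000,0.5000)
o1: d²=58 > ρ²=29 → inactive
o2: d²=26 ≤ ρ²=29; F_rep = 18·(-1,-5)/26² = (-0.0266,-0.1331)
F = F_att + ΣF_rep = (-4.0266,0.3669)
p' = p + 1/5·F = (3.1947,7.0734)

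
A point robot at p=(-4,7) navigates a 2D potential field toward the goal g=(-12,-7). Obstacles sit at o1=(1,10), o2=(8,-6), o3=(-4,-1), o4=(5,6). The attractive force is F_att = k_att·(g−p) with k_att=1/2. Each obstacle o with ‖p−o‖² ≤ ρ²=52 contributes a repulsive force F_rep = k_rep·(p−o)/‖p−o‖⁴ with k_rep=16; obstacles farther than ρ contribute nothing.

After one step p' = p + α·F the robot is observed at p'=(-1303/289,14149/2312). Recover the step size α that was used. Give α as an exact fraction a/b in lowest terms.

F_att = 1/2·(g−p) = 1/2·(-8,-14) = (-4.0000,-7.0000)
o1: d²=34 ≤ ρ²=52; F_rep = 16·(-5,-3)/34² = (-0.0692,-0.0415)
o2: d²=313 > ρ²=52 → inactive
o3: d²=64 > ρ²=52 → inactive
o4: d²=82 > ρ²=52 → inactive
F = F_att + ΣF_rep = (-4.0692,-7.0415)
Δp = p'−p = (-0.5087,-0.8802); α = Δx/Fx = (-147/289) / (-1176/289) = 1/8
check: Δy/Fy = (-2035/2312) / (-2035/289) = 1/8 ✓

α = 1/8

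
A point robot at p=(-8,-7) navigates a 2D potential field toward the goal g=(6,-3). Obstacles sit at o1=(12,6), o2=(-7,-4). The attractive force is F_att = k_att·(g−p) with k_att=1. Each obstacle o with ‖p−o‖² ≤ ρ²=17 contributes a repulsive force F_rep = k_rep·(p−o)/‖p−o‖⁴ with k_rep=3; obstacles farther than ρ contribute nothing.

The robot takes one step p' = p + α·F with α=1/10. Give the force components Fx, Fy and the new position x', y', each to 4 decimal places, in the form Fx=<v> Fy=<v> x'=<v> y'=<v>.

Fx=13.9700 Fy=3.9100 x'=-6.6030 y'=-6.6090

F_att = 1·(g−p) = 1·(14,4) = (14.0000,4.0000)
o1: d²=569 > ρ²=17 → inactive
o2: d²=10 ≤ ρ²=17; F_rep = 3·(-1,-3)/10² = (-0.0300,-0.0900)
F = F_att + ΣF_rep = (13.9700,3.9100)
p' = p + 1/10·F = (-6.6030,-6.6090)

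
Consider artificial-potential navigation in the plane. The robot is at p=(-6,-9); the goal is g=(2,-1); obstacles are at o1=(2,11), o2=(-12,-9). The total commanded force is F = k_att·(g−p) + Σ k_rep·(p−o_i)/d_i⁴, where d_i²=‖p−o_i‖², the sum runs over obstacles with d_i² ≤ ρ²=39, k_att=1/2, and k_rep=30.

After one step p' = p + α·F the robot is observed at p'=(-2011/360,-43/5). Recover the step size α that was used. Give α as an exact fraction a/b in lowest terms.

F_att = 1/2·(g−p) = 1/2·(8,8) = (4.0000,4.0000)
o1: d²=464 > ρ²=39 → inactive
o2: d²=36 ≤ ρ²=39; F_rep = 30·(6,0)/36² = (0.1389,0.0000)
F = F_att + ΣF_rep = (4.1389,4.0000)
Δp = p'−p = (0.4139,0.4000); α = Δx/Fx = (149/360) / (149/36) = 1/10
check: Δy/Fy = (2/5) / (4) = 1/10 ✓

α = 1/10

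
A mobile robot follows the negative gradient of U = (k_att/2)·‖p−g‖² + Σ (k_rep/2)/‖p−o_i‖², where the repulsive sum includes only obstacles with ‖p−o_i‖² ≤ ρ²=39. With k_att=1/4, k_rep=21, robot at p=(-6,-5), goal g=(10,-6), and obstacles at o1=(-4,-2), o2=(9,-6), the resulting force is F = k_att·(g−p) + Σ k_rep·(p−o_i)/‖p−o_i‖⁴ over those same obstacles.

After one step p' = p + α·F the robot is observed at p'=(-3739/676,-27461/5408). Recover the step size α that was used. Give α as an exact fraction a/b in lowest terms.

α = 1/8

F_att = 1/4·(g−p) = 1/4·(16,-1) = (4.0000,-0.2500)
o1: d²=13 ≤ ρ²=39; F_rep = 21·(-2,-3)/13² = (-0.2485,-0.3728)
o2: d²=226 > ρ²=39 → inactive
F = F_att + ΣF_rep = (3.7515,-0.6228)
Δp = p'−p = (0.4689,-0.0778); α = Δx/Fx = (317/676) / (634/169) = 1/8
check: Δy/Fy = (-421/5408) / (-421/676) = 1/8 ✓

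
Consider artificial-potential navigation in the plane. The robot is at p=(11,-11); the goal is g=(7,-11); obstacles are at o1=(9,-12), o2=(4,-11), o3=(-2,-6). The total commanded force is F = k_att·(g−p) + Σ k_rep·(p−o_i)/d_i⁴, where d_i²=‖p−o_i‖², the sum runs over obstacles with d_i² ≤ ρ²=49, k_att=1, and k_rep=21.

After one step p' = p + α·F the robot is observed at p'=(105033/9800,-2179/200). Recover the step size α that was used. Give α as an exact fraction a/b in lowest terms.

α = 1/8

F_att = 1·(g−p) = 1·(-4,0) = (-4.0000,0.0000)
o1: d²=5 ≤ ρ²=49; F_rep = 21·(2,1)/5² = (1.6800,0.8400)
o2: d²=49 ≤ ρ²=49; F_rep = 21·(7,0)/49² = (0.0612,0.0000)
o3: d²=194 > ρ²=49 → inactive
F = F_att + ΣF_rep = (-2.2588,0.8400)
Δp = p'−p = (-0.2823,0.1050); α = Δx/Fx = (-2767/9800) / (-2767/1225) = 1/8
check: Δy/Fy = (21/200) / (21/25) = 1/8 ✓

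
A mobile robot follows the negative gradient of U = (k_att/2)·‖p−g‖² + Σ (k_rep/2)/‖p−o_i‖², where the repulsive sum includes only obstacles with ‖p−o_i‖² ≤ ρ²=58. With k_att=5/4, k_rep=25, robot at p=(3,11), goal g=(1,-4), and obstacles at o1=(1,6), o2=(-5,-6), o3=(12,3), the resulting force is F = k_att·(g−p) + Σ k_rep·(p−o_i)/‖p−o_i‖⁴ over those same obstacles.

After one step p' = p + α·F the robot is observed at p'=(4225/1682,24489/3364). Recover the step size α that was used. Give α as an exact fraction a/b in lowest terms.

F_att = 5/4·(g−p) = 5/4·(-2,-15) = (-2.5000,-18.7500)
o1: d²=29 ≤ ρ²=58; F_rep = 25·(2,5)/29² = (0.0595,0.1486)
o2: d²=353 > ρ²=58 → inactive
o3: d²=145 > ρ²=58 → inactive
F = F_att + ΣF_rep = (-2.4405,-18.6014)
Δp = p'−p = (-0.4881,-3.7203); α = Δx/Fx = (-821/1682) / (-4105/1682) = 1/5
check: Δy/Fy = (-12515/3364) / (-62575/3364) = 1/5 ✓

α = 1/5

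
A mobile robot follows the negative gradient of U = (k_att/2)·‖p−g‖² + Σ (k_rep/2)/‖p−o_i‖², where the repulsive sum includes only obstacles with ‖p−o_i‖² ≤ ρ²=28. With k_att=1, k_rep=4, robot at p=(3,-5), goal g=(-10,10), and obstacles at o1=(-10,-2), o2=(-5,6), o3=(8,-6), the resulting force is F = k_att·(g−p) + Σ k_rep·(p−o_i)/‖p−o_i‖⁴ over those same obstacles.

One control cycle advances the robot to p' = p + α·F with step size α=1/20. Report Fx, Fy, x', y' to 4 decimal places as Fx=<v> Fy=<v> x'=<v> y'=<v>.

F_att = 1·(g−p) = 1·(-13,15) = (-13.0000,15.0000)
o1: d²=178 > ρ²=28 → inactive
o2: d²=185 > ρ²=28 → inactive
o3: d²=26 ≤ ρ²=28; F_rep = 4·(-5,1)/26² = (-0.0296,0.0059)
F = F_att + ΣF_rep = (-13.0296,15.0059)
p' = p + 1/20·F = (2.3485,-4.2497)

Fx=-13.0296 Fy=15.0059 x'=2.3485 y'=-4.2497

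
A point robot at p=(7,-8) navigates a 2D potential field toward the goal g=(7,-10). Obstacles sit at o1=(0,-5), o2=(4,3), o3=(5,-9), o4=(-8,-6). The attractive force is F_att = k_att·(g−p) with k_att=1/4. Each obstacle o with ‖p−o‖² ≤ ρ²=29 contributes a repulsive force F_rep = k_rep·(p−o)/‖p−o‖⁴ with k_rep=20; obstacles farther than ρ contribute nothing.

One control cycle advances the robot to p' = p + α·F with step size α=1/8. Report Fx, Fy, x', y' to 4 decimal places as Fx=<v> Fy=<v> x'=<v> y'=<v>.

F_att = 1/4·(g−p) = 1/4·(0,-2) = (0.0000,-0.5000)
o1: d²=58 > ρ²=29 → inactive
o2: d²=130 > ρ²=29 → inactive
o3: d²=5 ≤ ρ²=29; F_rep = 20·(2,1)/5² = (1.6000,0.8000)
o4: d²=229 > ρ²=29 → inactive
F = F_att + ΣF_rep = (1.6000,0.3000)
p' = p + 1/8·F = (7.2000,-7.9625)

Fx=1.6000 Fy=0.3000 x'=7.2000 y'=-7.9625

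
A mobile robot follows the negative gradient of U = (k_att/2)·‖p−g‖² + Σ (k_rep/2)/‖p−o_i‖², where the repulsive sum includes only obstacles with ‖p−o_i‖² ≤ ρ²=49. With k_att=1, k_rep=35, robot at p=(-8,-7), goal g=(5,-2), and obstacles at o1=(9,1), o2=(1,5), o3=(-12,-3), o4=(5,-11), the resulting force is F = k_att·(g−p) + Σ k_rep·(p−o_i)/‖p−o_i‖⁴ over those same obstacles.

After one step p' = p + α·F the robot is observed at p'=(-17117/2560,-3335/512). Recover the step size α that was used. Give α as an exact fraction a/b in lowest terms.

F_att = 1·(g−p) = 1·(13,5) = (13.0000,5.0000)
o1: d²=353 > ρ²=49 → inactive
o2: d²=225 > ρ²=49 → inactive
o3: d²=32 ≤ ρ²=49; F_rep = 35·(4,-4)/32² = (0.1367,-0.1367)
o4: d²=185 > ρ²=49 → inactive
F = F_att + ΣF_rep = (13.1367,4.8633)
Δp = p'−p = (1.3137,0.4863); α = Δx/Fx = (3363/2560) / (3363/256) = 1/10
check: Δy/Fy = (249/512) / (1245/256) = 1/10 ✓

α = 1/10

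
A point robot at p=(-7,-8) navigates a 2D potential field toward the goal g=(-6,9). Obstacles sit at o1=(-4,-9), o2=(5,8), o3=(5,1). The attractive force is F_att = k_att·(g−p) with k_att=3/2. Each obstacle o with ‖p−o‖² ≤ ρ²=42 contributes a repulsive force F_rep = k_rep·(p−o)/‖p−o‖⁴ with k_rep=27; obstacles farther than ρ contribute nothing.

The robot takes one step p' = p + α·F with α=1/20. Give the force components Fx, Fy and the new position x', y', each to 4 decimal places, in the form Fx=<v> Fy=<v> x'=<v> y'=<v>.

F_att = 3/2·(g−p) = 3/2·(1,17) = (1.5000,25.5000)
o1: d²=10 ≤ ρ²=42; F_rep = 27·(-3,1)/10² = (-0.8100,0.2700)
o2: d²=400 > ρ²=42 → inactive
o3: d²=225 > ρ²=42 → inactive
F = F_att + ΣF_rep = (0.6900,25.7700)
p' = p + 1/20·F = (-6.9655,-6.7115)

Fx=0.6900 Fy=25.7700 x'=-6.9655 y'=-6.7115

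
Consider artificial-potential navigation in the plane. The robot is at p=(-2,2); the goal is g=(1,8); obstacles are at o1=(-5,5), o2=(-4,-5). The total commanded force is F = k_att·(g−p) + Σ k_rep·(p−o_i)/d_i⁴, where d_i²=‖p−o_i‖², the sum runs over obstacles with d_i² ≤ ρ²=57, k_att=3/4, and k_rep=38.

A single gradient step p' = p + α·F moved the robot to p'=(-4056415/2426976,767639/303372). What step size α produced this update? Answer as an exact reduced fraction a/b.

F_att = 3/4·(g−p) = 3/4·(3,6) = (2.2500,4.5000)
o1: d²=18 ≤ ρ²=57; F_rep = 38·(3,-3)/18² = (0.3519,-0.3519)
o2: d²=53 ≤ ρ²=57; F_rep = 38·(2,7)/53² = (0.0271,0.0947)
F = F_att + ΣF_rep = (2.6289,4.2428)
Δp = p'−p = (0.3286,0.5304); α = Δx/Fx = (797537/2426976) / (797537/303372) = 1/8
check: Δy/Fy = (160895/303372) / (321790/75843) = 1/8 ✓

α = 1/8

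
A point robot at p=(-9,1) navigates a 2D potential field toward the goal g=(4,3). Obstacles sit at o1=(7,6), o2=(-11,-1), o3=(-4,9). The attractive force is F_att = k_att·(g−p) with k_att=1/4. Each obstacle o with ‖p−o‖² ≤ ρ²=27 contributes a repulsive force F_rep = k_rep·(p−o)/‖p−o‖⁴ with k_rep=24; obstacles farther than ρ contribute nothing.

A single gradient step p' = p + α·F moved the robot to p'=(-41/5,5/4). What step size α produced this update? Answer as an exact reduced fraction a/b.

F_att = 1/4·(g−p) = 1/4·(13,2) = (3.2500,0.5000)
o1: d²=281 > ρ²=27 → inactive
o2: d²=8 ≤ ρ²=27; F_rep = 24·(2,2)/8² = (0.7500,0.7500)
o3: d²=89 > ρ²=27 → inactive
F = F_att + ΣF_rep = (4.0000,1.2500)
Δp = p'−p = (0.8000,0.2500); α = Δx/Fx = (4/5) / (4) = 1/5
check: Δy/Fy = (1/4) / (5/4) = 1/5 ✓

α = 1/5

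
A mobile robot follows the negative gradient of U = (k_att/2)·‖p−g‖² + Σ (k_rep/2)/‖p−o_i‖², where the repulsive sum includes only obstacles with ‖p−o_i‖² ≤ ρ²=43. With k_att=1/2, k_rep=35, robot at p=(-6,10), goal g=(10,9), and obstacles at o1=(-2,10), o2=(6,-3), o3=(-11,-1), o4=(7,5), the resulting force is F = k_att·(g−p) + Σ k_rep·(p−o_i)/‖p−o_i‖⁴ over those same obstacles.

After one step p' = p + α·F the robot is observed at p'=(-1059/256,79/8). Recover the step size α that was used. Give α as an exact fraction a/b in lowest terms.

α = 1/4

F_att = 1/2·(g−p) = 1/2·(16,-1) = (8.0000,-0.5000)
o1: d²=16 ≤ ρ²=43; F_rep = 35·(-4,0)/16² = (-0.5469,0.0000)
o2: d²=313 > ρ²=43 → inactive
o3: d²=146 > ρ²=43 → inactive
o4: d²=194 > ρ²=43 → inactive
F = F_att + ΣF_rep = (7.4531,-0.5000)
Δp = p'−p = (1.8633,-0.1250); α = Δx/Fx = (477/256) / (477/64) = 1/4
check: Δy/Fy = (-1/8) / (-1/2) = 1/4 ✓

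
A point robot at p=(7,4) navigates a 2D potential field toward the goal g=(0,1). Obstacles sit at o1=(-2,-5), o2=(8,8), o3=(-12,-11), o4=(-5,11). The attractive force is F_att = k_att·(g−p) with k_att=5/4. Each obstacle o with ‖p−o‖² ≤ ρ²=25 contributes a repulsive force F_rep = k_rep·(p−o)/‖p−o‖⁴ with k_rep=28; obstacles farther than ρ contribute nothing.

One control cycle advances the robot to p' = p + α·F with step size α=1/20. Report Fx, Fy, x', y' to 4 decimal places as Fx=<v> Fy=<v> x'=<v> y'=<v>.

Fx=-8.8469 Fy=-4.1375 x'=6.5577 y'=3.7931

F_att = 5/4·(g−p) = 5/4·(-7,-3) = (-8.7500,-3.7500)
o1: d²=162 > ρ²=25 → inactive
o2: d²=17 ≤ ρ²=25; F_rep = 28·(-1,-4)/17² = (-0.0969,-0.3875)
o3: d²=586 > ρ²=25 → inactive
o4: d²=193 > ρ²=25 → inactive
F = F_att + ΣF_rep = (-8.8469,-4.1375)
p' = p + 1/20·F = (6.5577,3.7931)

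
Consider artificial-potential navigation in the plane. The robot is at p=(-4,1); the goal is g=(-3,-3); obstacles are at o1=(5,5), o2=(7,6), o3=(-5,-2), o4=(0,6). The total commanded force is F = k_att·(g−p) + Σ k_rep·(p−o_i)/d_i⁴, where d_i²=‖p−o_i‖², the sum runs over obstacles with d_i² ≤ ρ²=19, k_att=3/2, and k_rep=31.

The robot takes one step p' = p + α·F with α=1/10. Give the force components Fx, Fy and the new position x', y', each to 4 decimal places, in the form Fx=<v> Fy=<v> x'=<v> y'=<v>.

Fx=1.8100 Fy=-5.0700 x'=-3.8190 y'=0.4930

F_att = 3/2·(g−p) = 3/2·(1,-4) = (1.5000,-6.0000)
o1: d²=97 > ρ²=19 → inactive
o2: d²=146 > ρ²=19 → inactive
o3: d²=10 ≤ ρ²=19; F_rep = 31·(1,3)/10² = (0.3100,0.9300)
o4: d²=41 > ρ²=19 → inactive
F = F_att + ΣF_rep = (1.8100,-5.0700)
p' = p + 1/10·F = (-3.8190,0.4930)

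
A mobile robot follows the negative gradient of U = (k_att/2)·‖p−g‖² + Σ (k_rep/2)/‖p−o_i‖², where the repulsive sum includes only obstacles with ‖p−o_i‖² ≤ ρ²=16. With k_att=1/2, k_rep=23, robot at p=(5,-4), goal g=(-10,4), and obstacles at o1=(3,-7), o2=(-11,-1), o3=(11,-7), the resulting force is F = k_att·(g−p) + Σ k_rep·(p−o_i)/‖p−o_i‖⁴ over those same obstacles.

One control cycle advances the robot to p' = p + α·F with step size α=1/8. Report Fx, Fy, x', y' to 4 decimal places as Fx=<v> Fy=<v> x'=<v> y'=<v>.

Fx=-7.2278 Fy=4.4083 x'=4.0965 y'=-3.4490

F_att = 1/2·(g−p) = 1/2·(-15,8) = (-7.5000,4.0000)
o1: d²=13 ≤ ρ²=16; F_rep = 23·(2,3)/13² = (0.2722,0.4083)
o2: d²=265 > ρ²=16 → inactive
o3: d²=45 > ρ²=16 → inactive
F = F_att + ΣF_rep = (-7.2278,4.4083)
p' = p + 1/8·F = (4.0965,-3.4490)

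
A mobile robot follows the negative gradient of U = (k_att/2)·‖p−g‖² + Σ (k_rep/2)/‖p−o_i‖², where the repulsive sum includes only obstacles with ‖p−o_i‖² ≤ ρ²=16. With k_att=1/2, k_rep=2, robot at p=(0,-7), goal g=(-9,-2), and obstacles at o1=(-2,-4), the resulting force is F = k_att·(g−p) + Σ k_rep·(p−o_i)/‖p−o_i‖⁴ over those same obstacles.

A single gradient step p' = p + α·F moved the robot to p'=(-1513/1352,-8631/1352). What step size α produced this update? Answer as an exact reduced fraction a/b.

F_att = 1/2·(g−p) = 1/2·(-9,5) = (-4.5000,2.5000)
o1: d²=13 ≤ ρ²=16; F_rep = 2·(2,-3)/13² = (0.0237,-0.0355)
F = F_att + ΣF_rep = (-4.4763,2.4645)
Δp = p'−p = (-1.1191,0.6161); α = Δx/Fx = (-1513/1352) / (-1513/338) = 1/4
check: Δy/Fy = (833/1352) / (833/338) = 1/4 ✓

α = 1/4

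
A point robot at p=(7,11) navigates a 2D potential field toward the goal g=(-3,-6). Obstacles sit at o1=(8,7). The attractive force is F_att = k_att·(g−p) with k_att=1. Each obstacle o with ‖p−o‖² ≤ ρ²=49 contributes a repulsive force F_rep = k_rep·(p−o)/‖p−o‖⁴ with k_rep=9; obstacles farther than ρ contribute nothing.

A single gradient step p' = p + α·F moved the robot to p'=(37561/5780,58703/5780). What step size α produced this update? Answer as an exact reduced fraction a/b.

α = 1/20

F_att = 1·(g−p) = 1·(-10,-17) = (-10.0000,-17.0000)
o1: d²=17 ≤ ρ²=49; F_rep = 9·(-1,4)/17² = (-0.0311,0.1246)
F = F_att + ΣF_rep = (-10.0311,-16.8754)
Δp = p'−p = (-0.5016,-0.8438); α = Δx/Fx = (-2899/5780) / (-2899/289) = 1/20
check: Δy/Fy = (-4877/5780) / (-4877/289) = 1/20 ✓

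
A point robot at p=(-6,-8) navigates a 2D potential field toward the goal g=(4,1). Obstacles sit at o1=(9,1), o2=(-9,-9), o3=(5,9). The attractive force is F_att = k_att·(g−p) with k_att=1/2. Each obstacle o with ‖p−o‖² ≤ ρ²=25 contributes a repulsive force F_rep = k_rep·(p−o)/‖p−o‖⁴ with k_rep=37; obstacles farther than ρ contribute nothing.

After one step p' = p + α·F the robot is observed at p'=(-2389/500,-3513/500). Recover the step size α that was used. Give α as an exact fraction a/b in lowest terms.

α = 1/5

F_att = 1/2·(g−p) = 1/2·(10,9) = (5.0000,4.5000)
o1: d²=306 > ρ²=25 → inactive
o2: d²=10 ≤ ρ²=25; F_rep = 37·(3,1)/10² = (1.1100,0.3700)
o3: d²=410 > ρ²=25 → inactive
F = F_att + ΣF_rep = (6.1100,4.8700)
Δp = p'−p = (1.2220,0.9740); α = Δx/Fx = (611/500) / (611/100) = 1/5
check: Δy/Fy = (487/500) / (487/100) = 1/5 ✓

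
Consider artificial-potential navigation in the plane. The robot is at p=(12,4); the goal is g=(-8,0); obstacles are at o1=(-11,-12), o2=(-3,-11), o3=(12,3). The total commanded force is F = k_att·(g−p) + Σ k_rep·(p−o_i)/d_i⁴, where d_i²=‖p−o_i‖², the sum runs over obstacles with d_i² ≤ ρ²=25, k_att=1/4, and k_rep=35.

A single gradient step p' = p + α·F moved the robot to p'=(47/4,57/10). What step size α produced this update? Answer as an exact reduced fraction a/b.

F_att = 1/4·(g−p) = 1/4·(-20,-4) = (-5.0000,-1.0000)
o1: d²=785 > ρ²=25 → inactive
o2: d²=450 > ρ²=25 → inactive
o3: d²=1 ≤ ρ²=25; F_rep = 35·(0,1)/1² = (0.0000,35.0000)
F = F_att + ΣF_rep = (-5.0000,34.0000)
Δp = p'−p = (-0.2500,1.7000); α = Δx/Fx = (-1/4) / (-5) = 1/20
check: Δy/Fy = (17/10) / (34) = 1/20 ✓

α = 1/20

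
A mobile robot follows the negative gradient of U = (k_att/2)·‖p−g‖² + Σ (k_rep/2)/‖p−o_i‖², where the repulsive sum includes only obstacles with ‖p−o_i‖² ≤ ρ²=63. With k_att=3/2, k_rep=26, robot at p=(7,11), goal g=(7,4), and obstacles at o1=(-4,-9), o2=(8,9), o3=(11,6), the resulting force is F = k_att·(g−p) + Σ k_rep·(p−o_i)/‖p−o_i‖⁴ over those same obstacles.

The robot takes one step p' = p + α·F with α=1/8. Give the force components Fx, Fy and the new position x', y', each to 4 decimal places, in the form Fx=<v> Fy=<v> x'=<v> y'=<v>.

F_att = 3/2·(g−p) = 3/2·(0,-7) = (0.0000,-10.5000)
o1: d²=521 > ρ²=63 → inactive
o2: d²=5 ≤ ρ²=63; F_rep = 26·(-1,2)/5² = (-1.0400,2.0800)
o3: d²=41 ≤ ρ²=63; F_rep = 26·(-4,5)/41² = (-0.0619,0.0773)
F = F_att + ΣF_rep = (-1.1019,-8.3427)
p' = p + 1/8·F = (6.8623,9.9572)

Fx=-1.1019 Fy=-8.3427 x'=6.8623 y'=9.9572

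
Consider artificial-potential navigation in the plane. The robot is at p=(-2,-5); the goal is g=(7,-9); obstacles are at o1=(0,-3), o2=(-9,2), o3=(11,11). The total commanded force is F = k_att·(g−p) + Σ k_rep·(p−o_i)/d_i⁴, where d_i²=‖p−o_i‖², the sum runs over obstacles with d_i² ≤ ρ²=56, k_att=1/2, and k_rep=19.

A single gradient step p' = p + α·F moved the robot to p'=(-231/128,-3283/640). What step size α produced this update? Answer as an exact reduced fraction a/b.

F_att = 1/2·(g−p) = 1/2·(9,-4) = (4.5000,-2.0000)
o1: d²=8 ≤ ρ²=56; F_rep = 19·(-2,-2)/8² = (-0.5938,-0.5938)
o2: d²=98 > ρ²=56 → inactive
o3: d²=425 > ρ²=56 → inactive
F = F_att + ΣF_rep = (3.9062,-2.5938)
Δp = p'−p = (0.1953,-0.1297); α = Δx/Fx = (25/128) / (125/32) = 1/20
check: Δy/Fy = (-83/640) / (-83/32) = 1/20 ✓

α = 1/20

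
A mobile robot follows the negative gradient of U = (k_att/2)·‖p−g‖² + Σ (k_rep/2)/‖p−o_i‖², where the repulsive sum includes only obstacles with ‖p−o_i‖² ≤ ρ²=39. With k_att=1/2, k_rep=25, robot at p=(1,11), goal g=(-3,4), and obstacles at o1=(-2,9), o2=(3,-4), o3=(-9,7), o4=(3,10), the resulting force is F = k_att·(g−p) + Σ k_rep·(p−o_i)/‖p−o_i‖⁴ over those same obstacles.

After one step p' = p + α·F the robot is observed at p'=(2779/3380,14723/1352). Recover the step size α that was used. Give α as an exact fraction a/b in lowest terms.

F_att = 1/2·(g−p) = 1/2·(-4,-7) = (-2.0000,-3.5000)
o1: d²=13 ≤ ρ²=39; F_rep = 25·(3,2)/13² = (0.4438,0.2959)
o2: d²=229 > ρ²=39 → inactive
o3: d²=116 > ρ²=39 → inactive
o4: d²=5 ≤ ρ²=39; F_rep = 25·(-2,1)/5² = (-2.0000,1.0000)
F = F_att + ΣF_rep = (-3.5562,-2.2041)
Δp = p'−p = (-0.1778,-0.1102); α = Δx/Fx = (-601/3380) / (-601/169) = 1/20
check: Δy/Fy = (-149/1352) / (-745/338) = 1/20 ✓

α = 1/20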